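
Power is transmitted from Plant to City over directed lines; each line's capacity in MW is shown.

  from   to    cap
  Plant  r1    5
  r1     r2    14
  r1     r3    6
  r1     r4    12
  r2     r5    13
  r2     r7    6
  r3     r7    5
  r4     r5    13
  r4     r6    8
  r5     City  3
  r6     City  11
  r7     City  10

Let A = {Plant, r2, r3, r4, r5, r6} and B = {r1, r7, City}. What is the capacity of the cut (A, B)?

30

Edges leaving {Plant, r2, r3, r4, r5, r6}: Plant→r1 (5), r2→r7 (6), r3→r7 (5), r5→City (3), r6→City (11).
Cut capacity = 5 + 6 + 5 + 3 + 11 = 30.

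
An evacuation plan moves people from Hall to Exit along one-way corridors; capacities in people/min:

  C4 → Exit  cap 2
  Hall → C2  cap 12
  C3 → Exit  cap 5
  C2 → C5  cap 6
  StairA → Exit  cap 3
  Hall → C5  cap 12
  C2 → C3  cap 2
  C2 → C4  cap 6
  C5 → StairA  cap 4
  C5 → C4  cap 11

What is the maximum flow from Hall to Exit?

7

Augment Hall→C5→C4→Exit: bottleneck 2, flow now 2.
Augment Hall→C5→StairA→Exit: bottleneck 3, flow now 5.
Augment Hall→C2→C3→Exit: bottleneck 2, flow now 7.
No augmenting path remains; maximum flow = 7.
In the residual graph, reachable from Hall: {Hall, C5, C2, C4, StairA}.
Min-cut edges: C2→C3 (2), C4→Exit (2), StairA→Exit (3); capacity 2 + 2 + 3 = 7.
This cut is saturated, so no flow can exceed 7.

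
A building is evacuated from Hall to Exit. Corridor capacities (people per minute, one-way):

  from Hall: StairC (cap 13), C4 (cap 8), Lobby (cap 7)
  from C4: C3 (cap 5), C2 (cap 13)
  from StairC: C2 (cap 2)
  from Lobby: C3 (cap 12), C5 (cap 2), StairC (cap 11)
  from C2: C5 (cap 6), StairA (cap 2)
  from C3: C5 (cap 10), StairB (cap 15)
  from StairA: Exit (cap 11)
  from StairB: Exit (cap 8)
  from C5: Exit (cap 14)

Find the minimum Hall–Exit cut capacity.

17

Augment Hall→Lobby→C5→Exit: bottleneck 2, flow now 2.
Augment Hall→C4→C2→StairA→Exit: bottleneck 2, flow now 4.
Augment Hall→C4→C2→C5→Exit: bottleneck 6, flow now 10.
Augment Hall→Lobby→C3→StairB→Exit: bottleneck 5, flow now 15.
Augment Hall→StairC→C2→C4→C3→StairB→Exit: bottleneck 2, flow now 17. (uses reverse residual edge)
No augmenting path remains; maximum flow = 17.
By max-flow min-cut, the minimum cut capacity equals the max flow.
In the residual graph, reachable from Hall: {Hall, StairC}.
Min-cut edges: Hall→C4 (8), Hall→Lobby (7), StairC→C2 (2); capacity 8 + 7 + 2 = 17.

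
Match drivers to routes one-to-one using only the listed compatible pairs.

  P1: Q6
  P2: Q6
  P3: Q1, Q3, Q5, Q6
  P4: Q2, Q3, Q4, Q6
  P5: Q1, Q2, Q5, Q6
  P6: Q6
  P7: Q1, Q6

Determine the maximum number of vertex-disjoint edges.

Unit-capacity flow: source→left, listed edges, right→sink; max matching = max flow.
Augmenting path P1→Q6 (+1); matched 1.
Augmenting path P3→Q1 (+1); matched 2.
Augmenting path P4→Q2 (+1); matched 3.
Augmenting path P5→Q5 (+1); matched 4.
Augmenting path P7→Q1→P3→Q3 (+1); matched 5.
No augmenting path remains; maximum matching = 5.
König certificate: {P3, P4, P5, P7, Q6} is a vertex cover of size 5 (every listed pair touches it), so no matching can be larger.

5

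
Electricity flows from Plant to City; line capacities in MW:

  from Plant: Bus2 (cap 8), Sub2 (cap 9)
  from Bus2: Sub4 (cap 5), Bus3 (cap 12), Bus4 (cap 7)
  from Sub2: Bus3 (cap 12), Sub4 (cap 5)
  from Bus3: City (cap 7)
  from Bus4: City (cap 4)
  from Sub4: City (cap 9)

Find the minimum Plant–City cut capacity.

Augment Plant→Bus2→Bus3→City: bottleneck 7, flow now 7.
Augment Plant→Bus2→Bus4→City: bottleneck 1, flow now 8.
Augment Plant→Sub2→Sub4→City: bottleneck 5, flow now 13.
Augment Plant→Sub2→Bus3→Bus2→Bus4→City: bottleneck 3, flow now 16. (uses reverse residual edge)
Augment Plant→Sub2→Bus3→Bus2→Sub4→City: bottleneck 1, flow now 17. (uses reverse residual edge)
No augmenting path remains; maximum flow = 17.
By max-flow min-cut, the minimum cut capacity equals the max flow.
In the residual graph, reachable from Plant: {Plant}.
Min-cut edges: Plant→Bus2 (8), Plant→Sub2 (9); capacity 8 + 9 = 17.

17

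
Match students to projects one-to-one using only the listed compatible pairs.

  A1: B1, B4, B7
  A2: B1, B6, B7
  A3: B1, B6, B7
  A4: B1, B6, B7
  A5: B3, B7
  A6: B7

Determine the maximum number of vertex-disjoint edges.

5

Unit-capacity flow: source→left, listed edges, right→sink; max matching = max flow.
Augmenting path A1→B1 (+1); matched 1.
Augmenting path A2→B6 (+1); matched 2.
Augmenting path A3→B7 (+1); matched 3.
Augmenting path A5→B3 (+1); matched 4.
Augmenting path A4→B1→A1→B4 (+1); matched 5.
No augmenting path remains; maximum matching = 5.
König certificate: {A1, A5, B1, B6, B7} is a vertex cover of size 5 (every listed pair touches it), so no matching can be larger.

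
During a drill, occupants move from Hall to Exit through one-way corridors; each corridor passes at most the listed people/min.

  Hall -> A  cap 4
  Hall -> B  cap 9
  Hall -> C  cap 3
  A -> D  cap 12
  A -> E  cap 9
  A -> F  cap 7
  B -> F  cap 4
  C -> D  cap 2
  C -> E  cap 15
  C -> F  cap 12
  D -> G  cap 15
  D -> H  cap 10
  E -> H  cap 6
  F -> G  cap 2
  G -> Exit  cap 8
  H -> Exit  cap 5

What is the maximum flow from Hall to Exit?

Augment Hall→A→D→G→Exit: bottleneck 4, flow now 4.
Augment Hall→B→F→G→Exit: bottleneck 2, flow now 6.
Augment Hall→C→D→G→Exit: bottleneck 2, flow now 8.
Augment Hall→C→E→H→Exit: bottleneck 1, flow now 9.
No augmenting path remains; maximum flow = 9.
In the residual graph, reachable from Hall: {Hall, B, F}.
Min-cut edges: Hall→A (4), Hall→C (3), F→G (2); capacity 4 + 3 + 2 = 9.
This cut is saturated, so no flow can exceed 9.

9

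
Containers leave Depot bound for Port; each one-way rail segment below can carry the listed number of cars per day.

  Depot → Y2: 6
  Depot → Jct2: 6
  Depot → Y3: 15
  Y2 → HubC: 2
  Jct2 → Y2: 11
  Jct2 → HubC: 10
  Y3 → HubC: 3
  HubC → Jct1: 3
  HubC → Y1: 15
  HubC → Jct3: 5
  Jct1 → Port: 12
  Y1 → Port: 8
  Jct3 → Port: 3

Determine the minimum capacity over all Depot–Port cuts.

11

Augment Depot→Y2→HubC→Jct1→Port: bottleneck 2, flow now 2.
Augment Depot→Jct2→HubC→Jct1→Port: bottleneck 1, flow now 3.
Augment Depot→Jct2→HubC→Y1→Port: bottleneck 5, flow now 8.
Augment Depot→Y3→HubC→Y1→Port: bottleneck 3, flow now 11.
No augmenting path remains; maximum flow = 11.
By max-flow min-cut, the minimum cut capacity equals the max flow.
In the residual graph, reachable from Depot: {Depot, Y2, Y3}.
Min-cut edges: Depot→Jct2 (6), Y2→HubC (2), Y3→HubC (3); capacity 6 + 2 + 3 = 11.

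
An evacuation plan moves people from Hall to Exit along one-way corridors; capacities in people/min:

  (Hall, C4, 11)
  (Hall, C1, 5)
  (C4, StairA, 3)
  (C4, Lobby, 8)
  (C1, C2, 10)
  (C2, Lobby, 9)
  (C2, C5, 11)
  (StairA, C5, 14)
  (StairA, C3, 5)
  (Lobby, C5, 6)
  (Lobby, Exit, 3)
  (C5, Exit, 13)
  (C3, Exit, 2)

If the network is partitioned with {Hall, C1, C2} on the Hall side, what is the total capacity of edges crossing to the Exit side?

Edges leaving {Hall, C1, C2}: Hall→C4 (11), C2→Lobby (9), C2→C5 (11).
Cut capacity = 11 + 9 + 11 = 31.

31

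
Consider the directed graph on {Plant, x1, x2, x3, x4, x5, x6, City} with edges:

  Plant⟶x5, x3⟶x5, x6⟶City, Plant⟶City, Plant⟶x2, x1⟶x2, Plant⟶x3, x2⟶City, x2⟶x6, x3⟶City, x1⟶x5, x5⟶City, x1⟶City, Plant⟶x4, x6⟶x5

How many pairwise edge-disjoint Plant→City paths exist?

4

Assign every edge capacity 1; by Menger, the answer equals the max flow.
Path Plant→City (+1); total 1.
Path Plant→x2→City (+1); total 2.
Path Plant→x3→City (+1); total 3.
Path Plant→x5→City (+1); total 4.
No residual Plant→City path; max flow = 4.
Certifying cut of size 4: {Plant→City, Plant→x2, Plant→x3, Plant→x5}.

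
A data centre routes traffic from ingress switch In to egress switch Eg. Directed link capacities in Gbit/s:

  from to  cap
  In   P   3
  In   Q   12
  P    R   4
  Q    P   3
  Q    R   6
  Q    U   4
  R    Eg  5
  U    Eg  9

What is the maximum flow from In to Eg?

Augment In→P→R→Eg: bottleneck 3, flow now 3.
Augment In→Q→R→Eg: bottleneck 2, flow now 5.
Augment In→Q→U→Eg: bottleneck 4, flow now 9.
No augmenting path remains; maximum flow = 9.
In the residual graph, reachable from In: {In, P, Q, R}.
Min-cut edges: Q→U (4), R→Eg (5); capacity 4 + 5 = 9.
This cut is saturated, so no flow can exceed 9.

9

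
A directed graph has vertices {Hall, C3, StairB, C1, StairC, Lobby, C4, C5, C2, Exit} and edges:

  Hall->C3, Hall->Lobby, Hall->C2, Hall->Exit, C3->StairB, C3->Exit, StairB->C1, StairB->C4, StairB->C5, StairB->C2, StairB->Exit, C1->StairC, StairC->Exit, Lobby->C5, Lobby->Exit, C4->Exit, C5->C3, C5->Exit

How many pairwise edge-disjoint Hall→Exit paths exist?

3

Assign every edge capacity 1; by Menger, the answer equals the max flow.
Path Hall→Exit (+1); total 1.
Path Hall→C3→Exit (+1); total 2.
Path Hall→Lobby→Exit (+1); total 3.
No residual Hall→Exit path; max flow = 3.
Certifying cut of size 3: {Hall→C3, Hall→Exit, Hall→Lobby}.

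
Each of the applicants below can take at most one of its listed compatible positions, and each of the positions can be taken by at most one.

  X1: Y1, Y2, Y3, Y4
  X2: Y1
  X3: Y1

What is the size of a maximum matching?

2

Unit-capacity flow: source→left, listed edges, right→sink; max matching = max flow.
Augmenting path X1→Y1 (+1); matched 1.
Augmenting path X2→Y1→X1→Y2 (+1); matched 2.
No augmenting path remains; maximum matching = 2.
König certificate: {X1, Y1} is a vertex cover of size 2 (every listed pair touches it), so no matching can be larger.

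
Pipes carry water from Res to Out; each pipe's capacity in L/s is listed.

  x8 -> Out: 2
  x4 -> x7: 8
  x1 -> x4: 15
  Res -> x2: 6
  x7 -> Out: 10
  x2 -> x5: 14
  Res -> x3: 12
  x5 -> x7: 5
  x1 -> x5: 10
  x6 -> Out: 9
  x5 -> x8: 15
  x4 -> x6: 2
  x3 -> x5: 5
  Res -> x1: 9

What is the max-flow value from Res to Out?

Augment Res→x1→x4→x6→Out: bottleneck 2, flow now 2.
Augment Res→x1→x4→x7→Out: bottleneck 7, flow now 9.
Augment Res→x2→x5→x7→Out: bottleneck 3, flow now 12.
Augment Res→x2→x5→x8→Out: bottleneck 2, flow now 14.
No augmenting path remains; maximum flow = 14.
In the residual graph, reachable from Res: {Res, x1, x2, x3, x4, x5, x7, x8}.
Min-cut edges: x4→x6 (2), x7→Out (10), x8→Out (2); capacity 2 + 10 + 2 = 14.
This cut is saturated, so no flow can exceed 14.

14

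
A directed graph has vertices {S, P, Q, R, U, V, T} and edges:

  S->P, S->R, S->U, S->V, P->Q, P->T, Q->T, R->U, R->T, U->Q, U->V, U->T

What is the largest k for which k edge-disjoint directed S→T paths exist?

3

Assign every edge capacity 1; by Menger, the answer equals the max flow.
Path S→P→T (+1); total 1.
Path S→R→T (+1); total 2.
Path S→U→T (+1); total 3.
No residual S→T path; max flow = 3.
Certifying cut of size 3: {S→P, S→R, S→U}.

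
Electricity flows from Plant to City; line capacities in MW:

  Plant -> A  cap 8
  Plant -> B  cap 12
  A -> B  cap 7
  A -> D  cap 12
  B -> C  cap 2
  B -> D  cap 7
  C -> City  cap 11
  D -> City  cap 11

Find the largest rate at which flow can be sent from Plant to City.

13

Augment Plant→A→D→City: bottleneck 8, flow now 8.
Augment Plant→B→C→City: bottleneck 2, flow now 10.
Augment Plant→B→D→City: bottleneck 3, flow now 13.
No augmenting path remains; maximum flow = 13.
In the residual graph, reachable from Plant: {Plant, A, B, D}.
Min-cut edges: B→C (2), D→City (11); capacity 2 + 11 = 13.
This cut is saturated, so no flow can exceed 13.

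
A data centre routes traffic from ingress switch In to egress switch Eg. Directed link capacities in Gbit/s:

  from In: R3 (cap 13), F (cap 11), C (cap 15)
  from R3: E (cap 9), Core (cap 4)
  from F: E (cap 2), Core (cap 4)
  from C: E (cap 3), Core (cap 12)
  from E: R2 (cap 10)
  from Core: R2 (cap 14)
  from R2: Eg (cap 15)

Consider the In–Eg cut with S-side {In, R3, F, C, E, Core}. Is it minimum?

Given cut capacity: 10 + 14 = 24.
Augment In→R3→E→R2→Eg: bottleneck 9, flow now 9.
Augment In→R3→Core→R2→Eg: bottleneck 4, flow now 13.
Augment In→F→E→R2→Eg: bottleneck 1, flow now 14.
Augment In→F→Core→R2→Eg: bottleneck 1, flow now 15.
No augmenting path remains; maximum flow = 15.
In the residual graph, reachable from In: {In, R3, F, C, E, Core, R2}.
Min-cut edges: R2→Eg (15); capacity 15 = 15.
Cut capacity 24 exceeds the max flow 15, so it is not minimum.

No — its capacity is 24, but the minimum cut has capacity 15.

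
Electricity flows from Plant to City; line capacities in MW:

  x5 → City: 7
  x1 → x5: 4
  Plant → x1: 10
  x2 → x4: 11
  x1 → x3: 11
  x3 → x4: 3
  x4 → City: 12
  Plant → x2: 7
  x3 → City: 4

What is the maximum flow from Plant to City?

Augment Plant→x1→x3→City: bottleneck 4, flow now 4.
Augment Plant→x1→x5→City: bottleneck 4, flow now 8.
Augment Plant→x2→x4→City: bottleneck 7, flow now 15.
Augment Plant→x1→x3→x4→City: bottleneck 2, flow now 17.
No augmenting path remains; maximum flow = 17.
In the residual graph, reachable from Plant: {Plant}.
Min-cut edges: Plant→x1 (10), Plant→x2 (7); capacity 10 + 7 = 17.
This cut is saturated, so no flow can exceed 17.

17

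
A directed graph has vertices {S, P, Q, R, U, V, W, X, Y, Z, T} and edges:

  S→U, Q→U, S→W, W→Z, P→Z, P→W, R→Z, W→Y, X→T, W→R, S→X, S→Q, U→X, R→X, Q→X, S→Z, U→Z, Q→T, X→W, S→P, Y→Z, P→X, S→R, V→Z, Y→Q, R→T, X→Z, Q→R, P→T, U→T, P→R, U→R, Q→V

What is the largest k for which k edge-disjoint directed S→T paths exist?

5

Assign every edge capacity 1; by Menger, the answer equals the max flow.
Path S→P→T (+1); total 1.
Path S→Q→T (+1); total 2.
Path S→R→T (+1); total 3.
Path S→U→T (+1); total 4.
Path S→X→T (+1); total 5.
No residual S→T path; max flow = 5.
Certifying cut of size 5: {Q→T, R→T, S→P, U→T, X→T}.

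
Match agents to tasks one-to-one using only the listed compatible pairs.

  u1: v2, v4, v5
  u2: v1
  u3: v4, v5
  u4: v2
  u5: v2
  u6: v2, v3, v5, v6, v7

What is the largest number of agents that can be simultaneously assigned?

5

Unit-capacity flow: source→left, listed edges, right→sink; max matching = max flow.
Augmenting path u1→v2 (+1); matched 1.
Augmenting path u2→v1 (+1); matched 2.
Augmenting path u3→v4 (+1); matched 3.
Augmenting path u6→v3 (+1); matched 4.
Augmenting path u4→v2→u1→v5 (+1); matched 5.
No augmenting path remains; maximum matching = 5.
König certificate: {u1, u2, u3, u6, v2} is a vertex cover of size 5 (every listed pair touches it), so no matching can be larger.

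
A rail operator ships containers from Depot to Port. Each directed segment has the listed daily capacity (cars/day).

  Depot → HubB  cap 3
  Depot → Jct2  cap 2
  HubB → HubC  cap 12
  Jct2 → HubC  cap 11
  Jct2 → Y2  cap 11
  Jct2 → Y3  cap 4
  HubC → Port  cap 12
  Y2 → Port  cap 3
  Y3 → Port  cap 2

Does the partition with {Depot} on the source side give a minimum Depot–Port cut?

Given cut capacity: 3 + 2 = 5.
Augment Depot→HubB→HubC→Port: bottleneck 3, flow now 3.
Augment Depot→Jct2→HubC→Port: bottleneck 2, flow now 5.
No augmenting path remains; maximum flow = 5.
Cut capacity 5 equals the max flow, so it is a minimum cut.

Yes — it is a minimum cut (capacity 5).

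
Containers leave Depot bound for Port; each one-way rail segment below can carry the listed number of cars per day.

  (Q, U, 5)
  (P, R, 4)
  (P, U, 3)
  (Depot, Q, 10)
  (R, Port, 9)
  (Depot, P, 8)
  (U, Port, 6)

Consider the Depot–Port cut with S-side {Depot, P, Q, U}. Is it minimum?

Yes — it is a minimum cut (capacity 10).

Given cut capacity: 4 + 6 = 10.
Augment Depot→P→R→Port: bottleneck 4, flow now 4.
Augment Depot→P→U→Port: bottleneck 3, flow now 7.
Augment Depot→Q→U→Port: bottleneck 3, flow now 10.
No augmenting path remains; maximum flow = 10.
Cut capacity 10 equals the max flow, so it is a minimum cut.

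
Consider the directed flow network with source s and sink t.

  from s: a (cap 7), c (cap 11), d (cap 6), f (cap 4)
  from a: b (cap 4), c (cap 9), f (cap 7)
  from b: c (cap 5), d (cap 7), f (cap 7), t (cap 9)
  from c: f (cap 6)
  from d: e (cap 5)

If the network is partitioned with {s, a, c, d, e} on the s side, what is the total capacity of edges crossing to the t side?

21

Edges leaving {s, a, c, d, e}: s→f (4), a→b (4), a→f (7), c→f (6).
Cut capacity = 4 + 4 + 7 + 6 = 21.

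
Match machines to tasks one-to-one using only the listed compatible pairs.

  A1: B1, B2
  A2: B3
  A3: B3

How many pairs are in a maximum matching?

Unit-capacity flow: source→left, listed edges, right→sink; max matching = max flow.
Augmenting path A1→B1 (+1); matched 1.
Augmenting path A2→B3 (+1); matched 2.
No augmenting path remains; maximum matching = 2.
König certificate: {A1, B3} is a vertex cover of size 2 (every listed pair touches it), so no matching can be larger.

2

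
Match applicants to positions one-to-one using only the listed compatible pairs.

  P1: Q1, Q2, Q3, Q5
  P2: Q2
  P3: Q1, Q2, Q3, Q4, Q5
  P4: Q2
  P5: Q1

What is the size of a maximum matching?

4

Unit-capacity flow: source→left, listed edges, right→sink; max matching = max flow.
Augmenting path P1→Q1 (+1); matched 1.
Augmenting path P2→Q2 (+1); matched 2.
Augmenting path P3→Q3 (+1); matched 3.
Augmenting path P5→Q1→P1→Q5 (+1); matched 4.
No augmenting path remains; maximum matching = 4.
König certificate: {P1, P3, P5, Q2} is a vertex cover of size 4 (every listed pair touches it), so no matching can be larger.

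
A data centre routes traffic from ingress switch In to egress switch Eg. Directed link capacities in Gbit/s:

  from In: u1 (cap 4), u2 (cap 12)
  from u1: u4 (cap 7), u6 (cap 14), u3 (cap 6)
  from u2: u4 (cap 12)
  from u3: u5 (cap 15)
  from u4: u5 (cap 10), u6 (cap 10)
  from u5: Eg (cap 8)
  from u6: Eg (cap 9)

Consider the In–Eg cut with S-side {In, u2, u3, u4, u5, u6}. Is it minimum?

No — its capacity is 21, but the minimum cut has capacity 16.

Given cut capacity: 4 + 8 + 9 = 21.
Augment In→u1→u6→Eg: bottleneck 4, flow now 4.
Augment In→u2→u4→u5→Eg: bottleneck 8, flow now 12.
Augment In→u2→u4→u6→Eg: bottleneck 4, flow now 16.
No augmenting path remains; maximum flow = 16.
In the residual graph, reachable from In: {In}.
Min-cut edges: In→u1 (4), In→u2 (12); capacity 4 + 12 = 16.
Cut capacity 21 exceeds the max flow 16, so it is not minimum.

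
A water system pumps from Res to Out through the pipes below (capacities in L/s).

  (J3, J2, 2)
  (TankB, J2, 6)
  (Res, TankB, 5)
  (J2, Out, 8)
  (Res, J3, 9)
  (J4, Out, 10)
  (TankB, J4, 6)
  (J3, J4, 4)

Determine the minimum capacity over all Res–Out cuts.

11

Augment Res→TankB→J4→Out: bottleneck 5, flow now 5.
Augment Res→J3→J4→Out: bottleneck 4, flow now 9.
Augment Res→J3→J2→Out: bottleneck 2, flow now 11.
No augmenting path remains; maximum flow = 11.
By max-flow min-cut, the minimum cut capacity equals the max flow.
In the residual graph, reachable from Res: {Res, J3}.
Min-cut edges: Res→TankB (5), J3→J4 (4), J3→J2 (2); capacity 5 + 4 + 2 = 11.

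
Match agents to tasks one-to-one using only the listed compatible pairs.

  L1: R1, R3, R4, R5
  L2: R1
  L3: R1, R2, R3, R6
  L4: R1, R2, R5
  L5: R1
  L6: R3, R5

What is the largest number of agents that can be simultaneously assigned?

5

Unit-capacity flow: source→left, listed edges, right→sink; max matching = max flow.
Augmenting path L1→R1 (+1); matched 1.
Augmenting path L3→R2 (+1); matched 2.
Augmenting path L4→R5 (+1); matched 3.
Augmenting path L6→R3 (+1); matched 4.
Augmenting path L2→R1→L1→R4 (+1); matched 5.
No augmenting path remains; maximum matching = 5.
König certificate: {L1, L3, L4, L6, R1} is a vertex cover of size 5 (every listed pair touches it), so no matching can be larger.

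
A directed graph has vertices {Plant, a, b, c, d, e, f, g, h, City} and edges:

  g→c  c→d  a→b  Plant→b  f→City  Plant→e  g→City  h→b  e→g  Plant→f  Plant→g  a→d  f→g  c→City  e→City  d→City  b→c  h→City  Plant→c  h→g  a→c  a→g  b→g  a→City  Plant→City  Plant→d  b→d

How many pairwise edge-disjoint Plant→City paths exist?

Assign every edge capacity 1; by Menger, the answer equals the max flow.
Path Plant→City (+1); total 1.
Path Plant→c→City (+1); total 2.
Path Plant→d→City (+1); total 3.
Path Plant→e→City (+1); total 4.
Path Plant→f→City (+1); total 5.
Path Plant→g→City (+1); total 6.
No residual Plant→City path; max flow = 6.
Certifying cut of size 6: {Plant→City, Plant→e, Plant→f, c→City, d→City, g→City}.

6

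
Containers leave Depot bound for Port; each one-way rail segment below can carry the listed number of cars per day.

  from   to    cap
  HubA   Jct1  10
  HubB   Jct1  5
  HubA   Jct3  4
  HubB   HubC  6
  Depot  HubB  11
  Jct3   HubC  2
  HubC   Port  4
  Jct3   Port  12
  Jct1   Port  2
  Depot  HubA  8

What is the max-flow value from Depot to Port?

10

Augment Depot→HubA→Jct3→Port: bottleneck 4, flow now 4.
Augment Depot→HubA→Jct1→Port: bottleneck 2, flow now 6.
Augment Depot→HubB→HubC→Port: bottleneck 4, flow now 10.
No augmenting path remains; maximum flow = 10.
In the residual graph, reachable from Depot: {Depot, HubA, HubB, HubC, Jct1}.
Min-cut edges: HubA→Jct3 (4), HubC→Port (4), Jct1→Port (2); capacity 4 + 4 + 2 = 10.
This cut is saturated, so no flow can exceed 10.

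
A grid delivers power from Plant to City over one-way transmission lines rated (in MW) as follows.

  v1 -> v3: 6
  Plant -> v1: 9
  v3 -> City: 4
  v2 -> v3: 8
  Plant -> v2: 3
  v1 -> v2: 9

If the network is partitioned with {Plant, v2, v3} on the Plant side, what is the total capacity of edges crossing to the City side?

13

Edges leaving {Plant, v2, v3}: Plant→v1 (9), v3→City (4).
Cut capacity = 9 + 4 = 13.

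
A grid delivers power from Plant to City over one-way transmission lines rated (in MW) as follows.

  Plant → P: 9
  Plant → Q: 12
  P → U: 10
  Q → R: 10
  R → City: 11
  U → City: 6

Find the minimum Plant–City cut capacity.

Augment Plant→P→U→City: bottleneck 6, flow now 6.
Augment Plant→Q→R→City: bottleneck 10, flow now 16.
No augmenting path remains; maximum flow = 16.
By max-flow min-cut, the minimum cut capacity equals the max flow.
In the residual graph, reachable from Plant: {Plant, P, Q, U}.
Min-cut edges: Q→R (10), U→City (6); capacity 10 + 6 = 16.

16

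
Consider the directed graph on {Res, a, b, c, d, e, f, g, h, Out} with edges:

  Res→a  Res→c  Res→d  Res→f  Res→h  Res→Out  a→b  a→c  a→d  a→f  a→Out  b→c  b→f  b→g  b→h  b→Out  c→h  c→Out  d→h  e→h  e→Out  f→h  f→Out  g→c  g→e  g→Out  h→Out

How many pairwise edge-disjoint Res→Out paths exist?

Assign every edge capacity 1; by Menger, the answer equals the max flow.
Path Res→Out (+1); total 1.
Path Res→a→Out (+1); total 2.
Path Res→c→Out (+1); total 3.
Path Res→f→Out (+1); total 4.
Path Res→h→Out (+1); total 5.
No residual Res→Out path; max flow = 5.
Certifying cut of size 5: {Res→Out, Res→a, Res→c, Res→f, h→Out}.

5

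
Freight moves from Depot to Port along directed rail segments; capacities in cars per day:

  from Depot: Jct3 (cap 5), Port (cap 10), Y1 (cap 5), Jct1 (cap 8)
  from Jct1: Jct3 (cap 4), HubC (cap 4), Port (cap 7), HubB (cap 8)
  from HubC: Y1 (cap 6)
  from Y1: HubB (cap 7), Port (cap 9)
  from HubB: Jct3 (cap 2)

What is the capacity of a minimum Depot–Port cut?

Augment Depot→Port: bottleneck 10, flow now 10.
Augment Depot→Jct1→Port: bottleneck 7, flow now 17.
Augment Depot→Y1→Port: bottleneck 5, flow now 22.
Augment Depot→Jct1→HubC→Y1→Port: bottleneck 1, flow now 23.
No augmenting path remains; maximum flow = 23.
By max-flow min-cut, the minimum cut capacity equals the max flow.
In the residual graph, reachable from Depot: {Depot, Jct3}.
Min-cut edges: Depot→Jct1 (8), Depot→Y1 (5), Depot→Port (10); capacity 8 + 5 + 10 = 23.

23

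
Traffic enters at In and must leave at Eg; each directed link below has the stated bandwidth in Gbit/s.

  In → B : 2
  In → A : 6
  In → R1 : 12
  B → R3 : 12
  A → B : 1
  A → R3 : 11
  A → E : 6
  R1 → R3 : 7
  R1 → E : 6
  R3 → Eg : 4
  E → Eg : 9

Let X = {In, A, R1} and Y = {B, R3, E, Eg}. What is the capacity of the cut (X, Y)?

Edges leaving {In, A, R1}: In→B (2), A→B (1), A→R3 (11), A→E (6), R1→R3 (7), R1→E (6).
Cut capacity = 2 + 1 + 11 + 6 + 7 + 6 = 33.

33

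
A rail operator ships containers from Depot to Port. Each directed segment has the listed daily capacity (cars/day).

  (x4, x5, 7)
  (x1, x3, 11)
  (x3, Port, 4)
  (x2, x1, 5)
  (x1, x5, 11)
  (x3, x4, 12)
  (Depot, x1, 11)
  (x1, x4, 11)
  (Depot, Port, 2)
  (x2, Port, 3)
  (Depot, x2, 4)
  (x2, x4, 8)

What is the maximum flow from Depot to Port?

9

Augment Depot→Port: bottleneck 2, flow now 2.
Augment Depot→x2→Port: bottleneck 3, flow now 5.
Augment Depot→x1→x3→Port: bottleneck 4, flow now 9.
No augmenting path remains; maximum flow = 9.
In the residual graph, reachable from Depot: {Depot, x1, x2, x3, x4, x5}.
Min-cut edges: Depot→Port (2), x2→Port (3), x3→Port (4); capacity 2 + 3 + 4 = 9.
This cut is saturated, so no flow can exceed 9.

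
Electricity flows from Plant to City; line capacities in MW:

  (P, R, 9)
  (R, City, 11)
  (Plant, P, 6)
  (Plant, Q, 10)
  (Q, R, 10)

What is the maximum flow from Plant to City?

Augment Plant→P→R→City: bottleneck 6, flow now 6.
Augment Plant→Q→R→City: bottleneck 5, flow now 11.
No augmenting path remains; maximum flow = 11.
In the residual graph, reachable from Plant: {Plant, P, Q, R}.
Min-cut edges: R→City (11); capacity 11 = 11.
This cut is saturated, so no flow can exceed 11.

11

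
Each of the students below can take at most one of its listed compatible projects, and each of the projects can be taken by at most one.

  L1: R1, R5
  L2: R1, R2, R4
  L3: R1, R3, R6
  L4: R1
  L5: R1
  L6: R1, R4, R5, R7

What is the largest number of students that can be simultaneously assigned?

Unit-capacity flow: source→left, listed edges, right→sink; max matching = max flow.
Augmenting path L1→R1 (+1); matched 1.
Augmenting path L2→R2 (+1); matched 2.
Augmenting path L3→R3 (+1); matched 3.
Augmenting path L6→R4 (+1); matched 4.
Augmenting path L4→R1→L1→R5 (+1); matched 5.
No augmenting path remains; maximum matching = 5.
König certificate: {L1, L2, L3, L6, R1} is a vertex cover of size 5 (every listed pair touches it), so no matching can be larger.

5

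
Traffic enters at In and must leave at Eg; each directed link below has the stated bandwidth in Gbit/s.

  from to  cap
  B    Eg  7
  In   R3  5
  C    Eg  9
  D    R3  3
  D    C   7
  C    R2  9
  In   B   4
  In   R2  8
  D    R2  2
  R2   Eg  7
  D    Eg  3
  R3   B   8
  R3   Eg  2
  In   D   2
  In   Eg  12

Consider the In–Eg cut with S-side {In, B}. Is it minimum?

Given cut capacity: 2 + 5 + 8 + 12 + 7 = 34.
Augment In→Eg: bottleneck 12, flow now 12.
Augment In→D→Eg: bottleneck 2, flow now 14.
Augment In→R3→Eg: bottleneck 2, flow now 16.
Augment In→R2→Eg: bottleneck 7, flow now 23.
Augment In→B→Eg: bottleneck 4, flow now 27.
Augment In→R3→B→Eg: bottleneck 3, flow now 30.
No augmenting path remains; maximum flow = 30.
In the residual graph, reachable from In: {In, R2}.
Min-cut edges: In→D (2), In→R3 (5), In→B (4), In→Eg (12), R2→Eg (7); capacity 2 + 5 + 4 + 12 + 7 = 30.
Cut capacity 34 exceeds the max flow 30, so it is not minimum.

No — its capacity is 34, but the minimum cut has capacity 30.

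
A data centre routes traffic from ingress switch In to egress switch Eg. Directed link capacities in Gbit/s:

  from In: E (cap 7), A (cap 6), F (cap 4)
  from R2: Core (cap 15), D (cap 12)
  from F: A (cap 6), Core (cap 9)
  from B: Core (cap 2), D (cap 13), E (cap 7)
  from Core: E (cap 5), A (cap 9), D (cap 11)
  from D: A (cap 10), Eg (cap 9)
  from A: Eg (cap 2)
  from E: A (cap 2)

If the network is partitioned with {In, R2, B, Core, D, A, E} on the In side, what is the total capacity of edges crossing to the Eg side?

15

Edges leaving {In, R2, B, Core, D, A, E}: In→F (4), D→Eg (9), A→Eg (2).
Cut capacity = 4 + 9 + 2 = 15.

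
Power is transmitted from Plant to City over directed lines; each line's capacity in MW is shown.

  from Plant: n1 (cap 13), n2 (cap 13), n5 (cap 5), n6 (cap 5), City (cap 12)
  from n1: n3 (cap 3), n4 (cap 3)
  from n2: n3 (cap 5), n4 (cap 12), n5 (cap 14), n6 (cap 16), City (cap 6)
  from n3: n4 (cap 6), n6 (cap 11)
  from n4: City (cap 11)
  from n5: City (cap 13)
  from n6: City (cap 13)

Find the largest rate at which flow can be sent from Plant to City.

41

Augment Plant→City: bottleneck 12, flow now 12.
Augment Plant→n2→City: bottleneck 6, flow now 18.
Augment Plant→n5→City: bottleneck 5, flow now 23.
Augment Plant→n6→City: bottleneck 5, flow now 28.
Augment Plant→n1→n4→City: bottleneck 3, flow now 31.
Augment Plant→n2→n4→City: bottleneck 7, flow now 38.
Augment Plant→n1→n3→n4→City: bottleneck 1, flow now 39.
Augment Plant→n1→n3→n6→City: bottleneck 2, flow now 41.
No augmenting path remains; maximum flow = 41.
In the residual graph, reachable from Plant: {Plant, n1}.
Min-cut edges: Plant→n2 (13), Plant→n5 (5), Plant→n6 (5), Plant→City (12), n1→n3 (3), n1→n4 (3); capacity 13 + 5 + 5 + 12 + 3 + 3 = 41.
This cut is saturated, so no flow can exceed 41.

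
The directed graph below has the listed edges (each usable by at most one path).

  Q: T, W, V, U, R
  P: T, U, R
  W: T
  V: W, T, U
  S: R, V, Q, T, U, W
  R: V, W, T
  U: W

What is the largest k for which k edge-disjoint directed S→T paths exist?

5

Assign every edge capacity 1; by Menger, the answer equals the max flow.
Path S→T (+1); total 1.
Path S→Q→T (+1); total 2.
Path S→R→T (+1); total 3.
Path S→V→T (+1); total 4.
Path S→W→T (+1); total 5.
No residual S→T path; max flow = 5.
Certifying cut of size 5: {S→Q, S→R, S→T, S→V, W→T}.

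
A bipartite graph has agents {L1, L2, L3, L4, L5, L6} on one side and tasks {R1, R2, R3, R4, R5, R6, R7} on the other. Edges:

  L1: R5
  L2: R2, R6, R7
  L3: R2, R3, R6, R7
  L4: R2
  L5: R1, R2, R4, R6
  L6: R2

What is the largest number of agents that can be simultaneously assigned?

Unit-capacity flow: source→left, listed edges, right→sink; max matching = max flow.
Augmenting path L1→R5 (+1); matched 1.
Augmenting path L2→R2 (+1); matched 2.
Augmenting path L3→R3 (+1); matched 3.
Augmenting path L5→R1 (+1); matched 4.
Augmenting path L4→R2→L2→R6 (+1); matched 5.
No augmenting path remains; maximum matching = 5.
König certificate: {L1, L2, L3, L5, R2} is a vertex cover of size 5 (every listed pair touches it), so no matching can be larger.

5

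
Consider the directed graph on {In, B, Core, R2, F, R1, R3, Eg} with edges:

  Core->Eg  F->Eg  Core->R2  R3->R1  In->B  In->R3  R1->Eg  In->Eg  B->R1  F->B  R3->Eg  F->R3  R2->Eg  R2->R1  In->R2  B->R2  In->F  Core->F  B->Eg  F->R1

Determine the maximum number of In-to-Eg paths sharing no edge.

Assign every edge capacity 1; by Menger, the answer equals the max flow.
Path In→Eg (+1); total 1.
Path In→B→Eg (+1); total 2.
Path In→R2→Eg (+1); total 3.
Path In→F→Eg (+1); total 4.
Path In→R3→Eg (+1); total 5.
No residual In→Eg path; max flow = 5.
Certifying cut of size 5: {In→B, In→Eg, In→F, In→R2, In→R3}.

5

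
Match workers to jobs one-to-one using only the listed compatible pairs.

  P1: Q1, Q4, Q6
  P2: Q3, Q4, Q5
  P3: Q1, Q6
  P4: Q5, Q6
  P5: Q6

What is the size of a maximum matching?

Unit-capacity flow: source→left, listed edges, right→sink; max matching = max flow.
Augmenting path P1→Q1 (+1); matched 1.
Augmenting path P2→Q3 (+1); matched 2.
Augmenting path P3→Q6 (+1); matched 3.
Augmenting path P4→Q5 (+1); matched 4.
Augmenting path P5→Q6→P3→Q1→P1→Q4 (+1); matched 5.
No augmenting path remains; maximum matching = 5.
König certificate: {P1, P2, P3, P4, P5} is a vertex cover of size 5 (every listed pair touches it), so no matching can be larger.

5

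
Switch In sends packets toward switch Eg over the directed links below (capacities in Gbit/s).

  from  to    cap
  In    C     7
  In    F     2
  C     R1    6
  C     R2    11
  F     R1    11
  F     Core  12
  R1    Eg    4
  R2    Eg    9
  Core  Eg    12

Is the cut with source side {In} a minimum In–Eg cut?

Yes — it is a minimum cut (capacity 9).

Given cut capacity: 7 + 2 = 9.
Augment In→C→R1→Eg: bottleneck 4, flow now 4.
Augment In→C→R2→Eg: bottleneck 3, flow now 7.
Augment In→F→Core→Eg: bottleneck 2, flow now 9.
No augmenting path remains; maximum flow = 9.
Cut capacity 9 equals the max flow, so it is a minimum cut.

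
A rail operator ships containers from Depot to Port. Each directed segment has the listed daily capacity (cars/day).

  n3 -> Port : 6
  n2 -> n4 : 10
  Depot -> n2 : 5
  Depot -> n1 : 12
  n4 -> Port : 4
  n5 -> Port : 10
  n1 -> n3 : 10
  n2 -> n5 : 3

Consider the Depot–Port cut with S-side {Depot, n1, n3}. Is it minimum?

Given cut capacity: 5 + 6 = 11.
Augment Depot→n1→n3→Port: bottleneck 6, flow now 6.
Augment Depot→n2→n4→Port: bottleneck 4, flow now 10.
Augment Depot→n2→n5→Port: bottleneck 1, flow now 11.
No augmenting path remains; maximum flow = 11.
Cut capacity 11 equals the max flow, so it is a minimum cut.

Yes — it is a minimum cut (capacity 11).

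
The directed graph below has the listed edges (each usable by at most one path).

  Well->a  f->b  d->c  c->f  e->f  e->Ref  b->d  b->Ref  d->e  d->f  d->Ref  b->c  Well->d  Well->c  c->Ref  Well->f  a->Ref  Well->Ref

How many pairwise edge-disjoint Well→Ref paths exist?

5

Assign every edge capacity 1; by Menger, the answer equals the max flow.
Path Well→Ref (+1); total 1.
Path Well→a→Ref (+1); total 2.
Path Well→c→Ref (+1); total 3.
Path Well→d→Ref (+1); total 4.
Path Well→f→b→Ref (+1); total 5.
No residual Well→Ref path; max flow = 5.
Certifying cut of size 5: {Well→Ref, Well→a, Well→c, Well→d, Well→f}.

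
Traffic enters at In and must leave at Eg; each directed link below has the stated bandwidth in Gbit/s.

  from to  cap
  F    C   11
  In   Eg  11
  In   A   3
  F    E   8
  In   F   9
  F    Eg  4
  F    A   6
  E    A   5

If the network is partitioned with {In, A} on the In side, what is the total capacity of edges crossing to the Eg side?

Edges leaving {In, A}: In→F (9), In→Eg (11).
Cut capacity = 9 + 11 = 20.

20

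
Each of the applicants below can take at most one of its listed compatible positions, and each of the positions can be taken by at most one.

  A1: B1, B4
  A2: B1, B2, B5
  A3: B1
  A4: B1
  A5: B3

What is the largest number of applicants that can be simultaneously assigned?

4

Unit-capacity flow: source→left, listed edges, right→sink; max matching = max flow.
Augmenting path A1→B1 (+1); matched 1.
Augmenting path A2→B2 (+1); matched 2.
Augmenting path A5→B3 (+1); matched 3.
Augmenting path A3→B1→A1→B4 (+1); matched 4.
No augmenting path remains; maximum matching = 4.
König certificate: {A1, A2, A5, B1} is a vertex cover of size 4 (every listed pair touches it), so no matching can be larger.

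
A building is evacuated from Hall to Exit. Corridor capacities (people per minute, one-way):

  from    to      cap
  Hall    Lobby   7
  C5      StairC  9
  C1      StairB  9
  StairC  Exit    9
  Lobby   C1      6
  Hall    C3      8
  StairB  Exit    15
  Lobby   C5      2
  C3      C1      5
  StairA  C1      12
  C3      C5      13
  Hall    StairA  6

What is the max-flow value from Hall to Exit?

Augment Hall→C3→C1→StairB→Exit: bottleneck 5, flow now 5.
Augment Hall→C3→C5→StairC→Exit: bottleneck 3, flow now 8.
Augment Hall→Lobby→C1→StairB→Exit: bottleneck 4, flow now 12.
Augment Hall→Lobby→C5→StairC→Exit: bottleneck 2, flow now 14.
Augment Hall→Lobby→C1→C3→C5→StairC→Exit: bottleneck 1, flow now 15. (uses reverse residual edge)
Augment Hall→StairA→C1→C3→C5→StairC→Exit: bottleneck 3, flow now 18. (uses reverse residual edge)
No augmenting path remains; maximum flow = 18.
In the residual graph, reachable from Hall: {Hall, C3, Lobby, StairA, C1, C5}.
Min-cut edges: C1→StairB (9), C5→StairC (9); capacity 9 + 9 = 18.
This cut is saturated, so no flow can exceed 18.

18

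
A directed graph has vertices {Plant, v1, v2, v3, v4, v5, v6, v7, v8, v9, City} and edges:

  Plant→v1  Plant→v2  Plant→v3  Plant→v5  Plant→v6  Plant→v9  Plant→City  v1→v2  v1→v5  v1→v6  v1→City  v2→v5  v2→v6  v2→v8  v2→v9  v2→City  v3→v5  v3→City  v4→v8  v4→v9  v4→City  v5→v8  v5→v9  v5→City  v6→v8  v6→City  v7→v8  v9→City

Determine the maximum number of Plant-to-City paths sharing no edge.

Assign every edge capacity 1; by Menger, the answer equals the max flow.
Path Plant→City (+1); total 1.
Path Plant→v1→City (+1); total 2.
Path Plant→v2→City (+1); total 3.
Path Plant→v3→City (+1); total 4.
Path Plant→v5→City (+1); total 5.
Path Plant→v6→City (+1); total 6.
Path Plant→v9→City (+1); total 7.
No residual Plant→City path; max flow = 7.
Certifying cut of size 7: {Plant→City, Plant→v1, Plant→v2, Plant→v3, Plant→v5, Plant→v6, Plant→v9}.

7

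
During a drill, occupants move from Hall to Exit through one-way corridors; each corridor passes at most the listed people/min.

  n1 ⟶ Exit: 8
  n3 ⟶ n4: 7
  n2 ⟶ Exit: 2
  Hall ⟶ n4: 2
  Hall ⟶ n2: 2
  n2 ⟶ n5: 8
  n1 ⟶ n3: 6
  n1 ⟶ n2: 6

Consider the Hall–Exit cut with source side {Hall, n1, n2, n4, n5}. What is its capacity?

16

Edges leaving {Hall, n1, n2, n4, n5}: n1→n3 (6), n1→Exit (8), n2→Exit (2).
Cut capacity = 6 + 8 + 2 = 16.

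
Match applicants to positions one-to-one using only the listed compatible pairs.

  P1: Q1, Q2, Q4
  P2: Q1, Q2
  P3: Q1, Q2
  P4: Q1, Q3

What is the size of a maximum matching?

Unit-capacity flow: source→left, listed edges, right→sink; max matching = max flow.
Augmenting path P1→Q1 (+1); matched 1.
Augmenting path P2→Q2 (+1); matched 2.
Augmenting path P4→Q3 (+1); matched 3.
Augmenting path P3→Q1→P1→Q4 (+1); matched 4.
No augmenting path remains; maximum matching = 4.
König certificate: {P1, P2, P3, P4} is a vertex cover of size 4 (every listed pair touches it), so no matching can be larger.

4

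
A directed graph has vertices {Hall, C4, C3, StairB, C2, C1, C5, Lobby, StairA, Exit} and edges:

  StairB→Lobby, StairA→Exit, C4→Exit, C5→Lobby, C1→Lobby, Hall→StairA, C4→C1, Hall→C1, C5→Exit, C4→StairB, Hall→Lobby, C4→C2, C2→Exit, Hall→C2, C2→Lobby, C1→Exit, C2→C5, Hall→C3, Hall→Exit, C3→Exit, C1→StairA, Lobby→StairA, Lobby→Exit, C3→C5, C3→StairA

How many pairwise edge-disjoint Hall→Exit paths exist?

Assign every edge capacity 1; by Menger, the answer equals the max flow.
Path Hall→Exit (+1); total 1.
Path Hall→C3→Exit (+1); total 2.
Path Hall→C2→Exit (+1); total 3.
Path Hall→C1→Exit (+1); total 4.
Path Hall→Lobby→Exit (+1); total 5.
Path Hall→StairA→Exit (+1); total 6.
No residual Hall→Exit path; max flow = 6.
Certifying cut of size 6: {Hall→C1, Hall→C2, Hall→C3, Hall→Exit, Hall→Lobby, Hall→StairA}.

6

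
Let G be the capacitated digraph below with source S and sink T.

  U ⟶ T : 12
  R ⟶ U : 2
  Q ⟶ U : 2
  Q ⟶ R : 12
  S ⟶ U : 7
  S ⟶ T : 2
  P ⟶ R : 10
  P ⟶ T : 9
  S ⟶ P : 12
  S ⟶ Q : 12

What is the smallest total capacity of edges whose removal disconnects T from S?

Augment S→T: bottleneck 2, flow now 2.
Augment S→P→T: bottleneck 9, flow now 11.
Augment S→U→T: bottleneck 7, flow now 18.
Augment S→Q→U→T: bottleneck 2, flow now 20.
Augment S→P→R→U→T: bottleneck 2, flow now 22.
No augmenting path remains; maximum flow = 22.
By max-flow min-cut, the minimum cut capacity equals the max flow.
In the residual graph, reachable from S: {S, P, Q, R}.
Min-cut edges: S→U (7), S→T (2), P→T (9), Q→U (2), R→U (2); capacity 7 + 2 + 9 + 2 + 2 = 22.

22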